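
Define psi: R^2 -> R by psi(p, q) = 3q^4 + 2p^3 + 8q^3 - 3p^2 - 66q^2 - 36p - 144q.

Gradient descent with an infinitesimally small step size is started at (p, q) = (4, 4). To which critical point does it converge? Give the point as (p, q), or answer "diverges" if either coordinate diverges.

psi is separable, so gradient descent decouples: p follows -∂psi/∂p, q follows -∂psi/∂q.
∂psi/∂p = 6(p - 3)(p + 2); at p=4 this is 36, so p decreases.
∂psi/∂q = 12(q - 3)(q + 1)(q + 4); at q=4 this is 480, so q decreases.
p converges to its nearest critical value 3 (a local min of the p-part); q converges to 3. The iterate converges to (3, 3).

(3, 3)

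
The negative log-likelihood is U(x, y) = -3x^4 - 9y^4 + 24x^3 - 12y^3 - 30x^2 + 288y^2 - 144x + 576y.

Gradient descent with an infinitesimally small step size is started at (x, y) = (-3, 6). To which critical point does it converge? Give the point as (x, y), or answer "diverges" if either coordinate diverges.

U is separable, so gradient descent decouples: x follows -∂U/∂x, y follows -∂U/∂y.
∂U/∂x = -12(x - 4)(x - 3)(x + 1); at x=-3 this is 1008, so x decreases.
∂U/∂y = -36(y - 4)(y + 1)(y + 4); at y=6 this is -5040, so y increases.
The x-coordinate has no critical point in that direction and runs off to infinity.

diverges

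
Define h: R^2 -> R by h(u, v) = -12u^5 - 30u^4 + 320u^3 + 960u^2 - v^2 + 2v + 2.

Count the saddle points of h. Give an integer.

h separates as a function of u plus a function of v, so ∇h=0 decouples.
∂h/∂u = -60u(u - 4)(u + 2)(u + 4) = 0 at u ∈ {-4, -2, 0, 4}; ∂h/∂v = -2(v - 1) = 0 at v ∈ {1}.
The Hessian is diagonal: diag(h_uu, h_vv). Second derivatives: h_uu(-4)=3840, h_uu(-2)=-1440, h_uu(0)=1920, h_uu(4)=-11520; h_vv(1)=-2.
Saddle points occur where the two diagonal entries have opposite signs: (-4, 1), (0, 1). Count: 2.

2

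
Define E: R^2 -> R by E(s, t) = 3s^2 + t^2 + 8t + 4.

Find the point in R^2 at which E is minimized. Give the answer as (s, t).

E(s,t) separates as P(s) + Q(t) + 4, so its minimum is min P + min Q + 4.
P'(s) = 6s vanishes at s ∈ {0}; Q'(t) = 2(t + 4) vanishes at t ∈ {-4}.
Local minima of P (where P''>0): P(0)=0. Local minima of Q: Q(-4)=-16.
So the global minimum of E is P(0) + Q(-4) + 4 = 0 − 16 + 4 = -12, attained at (0, -4).

(0, -4)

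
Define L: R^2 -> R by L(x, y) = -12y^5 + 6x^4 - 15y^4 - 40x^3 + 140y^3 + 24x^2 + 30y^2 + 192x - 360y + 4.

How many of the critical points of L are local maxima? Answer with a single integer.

L separates as a function of x plus a function of y, so ∇L=0 decouples.
∂L/∂x = 24(x - 4)(x - 2)(x + 1) = 0 at x ∈ {-1, 2, 4}; ∂L/∂y = -60(y - 2)(y - 1)(y + 1)(y + 3) = 0 at y ∈ {-3, -1, 1, 2}.
The Hessian is diagonal: diag(L_xx, L_yy). Second derivatives: L_xx(-1)=360, L_xx(2)=-144, L_xx(4)=240; L_yy(-3)=2400, L_yy(-1)=-720, L_yy(1)=480, L_yy(2)=-900.
Local maxima occur where both diagonal entries negative: (2, -1), (2, 2). Count: 2.

2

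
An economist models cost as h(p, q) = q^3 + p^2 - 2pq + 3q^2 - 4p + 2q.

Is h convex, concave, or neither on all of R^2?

neither

The term q^3 is cubic, so the Hessian is not constant.
∂²h/∂q² = 6q + 6, which takes both signs as q varies (negative for sufficiently negative q). A diagonal entry of the Hessian changing sign means the Hessian is neither positive- nor negative-semidefinite on all of R^2.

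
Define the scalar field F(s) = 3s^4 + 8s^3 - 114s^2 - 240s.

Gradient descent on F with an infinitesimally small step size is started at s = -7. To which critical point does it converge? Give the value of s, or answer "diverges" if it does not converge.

F'(s) = 12(s - 4)(s + 1)(s + 5), so F'(-7) = -1584.
Gradient descent moves in the -F' direction, i.e. s is increasing.
The nearest critical point in that direction is s = -5, where F'' = 432 > 0 (a local minimum). The iterate converges there.

-5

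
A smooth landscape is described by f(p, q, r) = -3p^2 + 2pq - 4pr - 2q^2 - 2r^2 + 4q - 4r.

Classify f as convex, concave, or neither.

f is quadratic, so its Hessian is the constant matrix H = [[-6, 2, -4], [2, -4, 0], [-4, 0, -4]].
Leading principal minors: -6, 20, -16.
Signs alternate −, +, − ⇒ H ≺ 0 ⇒ concave.

concave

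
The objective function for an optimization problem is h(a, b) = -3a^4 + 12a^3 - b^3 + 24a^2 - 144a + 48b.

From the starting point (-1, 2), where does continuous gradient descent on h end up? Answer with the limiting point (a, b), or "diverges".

(2, -4)

h is separable, so gradient descent decouples: a follows -∂h/∂a, b follows -∂h/∂b.
∂h/∂a = -12(a - 3)(a - 2)(a + 2); at a=-1 this is -144, so a increases.
∂h/∂b = -3(b - 4)(b + 4); at b=2 this is 36, so b decreases.
a converges to its nearest critical value 2 (a local min of the a-part); b converges to -4. The iterate converges to (2, -4).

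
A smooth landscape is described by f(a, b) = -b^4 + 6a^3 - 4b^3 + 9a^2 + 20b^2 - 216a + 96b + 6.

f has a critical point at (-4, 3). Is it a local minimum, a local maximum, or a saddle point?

local maximum

The mixed partial ∂²f/∂a∂b is 0, so the Hessian at any point is diag(f_aa, f_bb) = diag(18(2a + 1), 4(-3b^2 - 6b + 10)).
At (-4, 3): H = diag(-126, -140).
Both eigenvalues are negative, so H is negative definite: a local maximum.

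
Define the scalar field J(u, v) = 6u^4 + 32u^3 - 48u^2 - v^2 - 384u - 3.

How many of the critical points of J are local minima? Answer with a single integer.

J separates as a function of u plus a function of v, so ∇J=0 decouples.
∂J/∂u = 24(u - 2)(u + 2)(u + 4) = 0 at u ∈ {-4, -2, 2}; ∂J/∂v = -2v = 0 at v ∈ {0}.
The Hessian is diagonal: diag(J_uu, J_vv). Second derivatives: J_uu(-4)=288, J_uu(-2)=-192, J_uu(2)=576; J_vv(0)=-2.
Local minima occur where both diagonal entries positive: none. Count: 0.

0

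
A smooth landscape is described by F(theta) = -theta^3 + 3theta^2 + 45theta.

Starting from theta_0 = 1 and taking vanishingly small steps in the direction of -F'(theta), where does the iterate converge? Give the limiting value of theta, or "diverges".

F'(theta) = -3(theta - 5)(theta + 3), so F'(1) = 48.
Gradient descent moves in the -F' direction, i.e. theta is decreasing.
The nearest critical point in that direction is theta = -3, where F'' = 24 > 0 (a local minimum). The iterate converges there.

-3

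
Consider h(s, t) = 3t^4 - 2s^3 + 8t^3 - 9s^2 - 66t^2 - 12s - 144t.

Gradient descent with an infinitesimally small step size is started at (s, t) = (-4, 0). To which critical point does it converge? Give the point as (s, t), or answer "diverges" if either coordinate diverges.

h is separable, so gradient descent decouples: s follows -∂h/∂s, t follows -∂h/∂t.
∂h/∂s = -6(s + 1)(s + 2); at s=-4 this is -36, so s increases.
∂h/∂t = 12(t - 3)(t + 1)(t + 4); at t=0 this is -144, so t increases.
s converges to its nearest critical value -2 (a local min of the s-part); t converges to 3. The iterate converges to (-2, 3).

(-2, 3)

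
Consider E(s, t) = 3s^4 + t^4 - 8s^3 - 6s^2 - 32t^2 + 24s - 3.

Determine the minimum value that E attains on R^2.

E(s,t) separates as P(s) + Q(t) − 3, so its minimum is min P + min Q − 3.
P'(s) = 12(s - 2)(s - 1)(s + 1) vanishes at s ∈ {-1, 1, 2}; Q'(t) = 4t(t - 4)(t + 4) vanishes at t ∈ {-4, 0, 4}.
Local minima of P (where P''>0): P(-1)=-19, P(2)=8. Local minima of Q: Q(-4)=-256, Q(4)=-256.
So the global minimum of E is P(-1) + Q(-4) − 3 = -19 − 256 − 3 = -278, attained at (-1, -4).

-278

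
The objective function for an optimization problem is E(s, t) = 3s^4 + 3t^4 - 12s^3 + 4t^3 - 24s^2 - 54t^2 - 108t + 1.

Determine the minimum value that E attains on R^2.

-842

E(s,t) separates as P(s) + Q(t) + 1, so its minimum is min P + min Q + 1.
P'(s) = 12s(s - 4)(s + 1) vanishes at s ∈ {-1, 0, 4}; Q'(t) = 12(t - 3)(t + 1)(t + 3) vanishes at t ∈ {-3, -1, 3}.
Local minima of P (where P''>0): P(-1)=-9, P(4)=-384. Local minima of Q: Q(-3)=-27, Q(3)=-459.
So the global minimum of E is P(4) + Q(3) + 1 = -384 − 459 + 1 = -842, attained at (4, 3).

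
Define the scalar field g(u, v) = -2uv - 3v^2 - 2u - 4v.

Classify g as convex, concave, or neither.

g is quadratic, so its Hessian is the constant matrix H = [[0, -2], [-2, -6]].
det(H) = -4, tr(H) = -6.
det(H) < 0, so H is indefinite: neither convex nor concave.

neither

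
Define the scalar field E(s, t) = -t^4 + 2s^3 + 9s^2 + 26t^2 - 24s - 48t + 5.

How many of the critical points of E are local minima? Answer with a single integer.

E separates as a function of s plus a function of t, so ∇E=0 decouples.
∂E/∂s = 6(s - 1)(s + 4) = 0 at s ∈ {-4, 1}; ∂E/∂t = -4(t - 3)(t - 1)(t + 4) = 0 at t ∈ {-4, 1, 3}.
The Hessian is diagonal: diag(E_ss, E_tt). Second derivatives: E_ss(-4)=-30, E_ss(1)=30; E_tt(-4)=-140, E_tt(1)=40, E_tt(3)=-56.
Local minima occur where both diagonal entries positive: (1, 1). Count: 1.

1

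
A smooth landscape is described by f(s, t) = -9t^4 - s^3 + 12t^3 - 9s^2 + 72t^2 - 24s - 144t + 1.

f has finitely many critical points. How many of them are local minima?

1

f separates as a function of s plus a function of t, so ∇f=0 decouples.
∂f/∂s = -3(s + 2)(s + 4) = 0 at s ∈ {-4, -2}; ∂f/∂t = -36(t - 2)(t - 1)(t + 2) = 0 at t ∈ {-2, 1, 2}.
The Hessian is diagonal: diag(f_ss, f_tt). Second derivatives: f_ss(-4)=6, f_ss(-2)=-6; f_tt(-2)=-432, f_tt(1)=108, f_tt(2)=-144.
Local minima occur where both diagonal entries positive: (-4, 1). Count: 1.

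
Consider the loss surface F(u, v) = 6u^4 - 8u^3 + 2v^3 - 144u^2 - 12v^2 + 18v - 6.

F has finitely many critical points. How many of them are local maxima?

F separates as a function of u plus a function of v, so ∇F=0 decouples.
∂F/∂u = 24u(u - 4)(u + 3) = 0 at u ∈ {-3, 0, 4}; ∂F/∂v = 6(v - 3)(v - 1) = 0 at v ∈ {1, 3}.
The Hessian is diagonal: diag(F_uu, F_vv). Second derivatives: F_uu(-3)=504, F_uu(0)=-288, F_uu(4)=672; F_vv(1)=-12, F_vv(3)=12.
Local maxima occur where both diagonal entries negative: (0, 1). Count: 1.

1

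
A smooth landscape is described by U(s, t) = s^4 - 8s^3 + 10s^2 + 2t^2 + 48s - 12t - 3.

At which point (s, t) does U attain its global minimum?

U(s,t) separates as P(s) + Q(t) − 3, so its minimum is min P + min Q − 3.
P'(s) = 4(s - 4)(s - 3)(s + 1) vanishes at s ∈ {-1, 3, 4}; Q'(t) = 4(t - 3) vanishes at t ∈ {3}.
Local minima of P (where P''>0): P(-1)=-29, P(4)=96. Local minima of Q: Q(3)=-18.
So the global minimum of U is P(-1) + Q(3) − 3 = -29 − 18 − 3 = -50, attained at (-1, 3).

(-1, 3)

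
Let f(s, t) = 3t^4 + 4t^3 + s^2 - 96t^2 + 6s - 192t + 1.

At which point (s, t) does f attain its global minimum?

(-3, 4)

f(s,t) separates as P(s) + Q(t) + 1, so its minimum is min P + min Q + 1.
P'(s) = 2s + 6 vanishes at s ∈ {-3}; Q'(t) = 12(t - 4)(t + 1)(t + 4) vanishes at t ∈ {-4, -1, 4}.
Local minima of P (where P''>0): P(-3)=-9. Local minima of Q: Q(-4)=-256, Q(4)=-1280.
So the global minimum of f is P(-3) + Q(4) + 1 = -9 − 1280 + 1 = -1288, attained at (-3, 4).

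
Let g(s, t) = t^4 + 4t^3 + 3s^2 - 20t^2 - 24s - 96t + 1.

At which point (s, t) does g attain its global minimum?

g(s,t) separates as P(s) + Q(t) + 1, so its minimum is min P + min Q + 1.
P'(s) = 6s - 24 vanishes at s ∈ {4}; Q'(t) = 4(t - 3)(t + 2)(t + 4) vanishes at t ∈ {-4, -2, 3}.
Local minima of P (where P''>0): P(4)=-48. Local minima of Q: Q(-4)=64, Q(3)=-279.
So the global minimum of g is P(4) + Q(3) + 1 = -48 − 279 + 1 = -326, attained at (4, 3).

(4, 3)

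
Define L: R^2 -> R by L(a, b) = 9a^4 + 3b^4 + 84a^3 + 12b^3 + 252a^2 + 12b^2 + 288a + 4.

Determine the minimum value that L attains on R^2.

-188

L(a,b) separates as P(a) + Q(b) + 4, so its minimum is min P + min Q + 4.
P'(a) = 36(a + 1)(a + 2)(a + 4) vanishes at a ∈ {-4, -2, -1}; Q'(b) = 12b(b + 1)(b + 2) vanishes at b ∈ {-2, -1, 0}.
Local minima of P (where P''>0): P(-4)=-192, P(-1)=-111. Local minima of Q: Q(-2)=0, Q(0)=0.
So the global minimum of L is P(-4) + Q(-2) + 4 = -192 + 0 + 4 = -188, attained at (-4, -2).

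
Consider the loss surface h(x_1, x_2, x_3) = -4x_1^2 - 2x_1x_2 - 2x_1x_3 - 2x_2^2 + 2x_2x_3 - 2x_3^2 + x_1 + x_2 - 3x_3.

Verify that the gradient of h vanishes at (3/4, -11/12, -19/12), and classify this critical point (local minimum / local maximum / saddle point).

local maximum

∇h = (-8x_1 - 2x_2 - 2x_3 + 1, -2x_1 - 4x_2 + 2x_3 + 1, -2x_1 + 2x_2 - 4x_3 - 3); substituting (3/4, -11/12, -19/12) gives ∇h = (0, 0, 0), so (3/4, -11/12, -19/12) is indeed a critical point.
The Hessian is constant: H = [[-8, -2, -2], [-2, -4, 2], [-2, 2, -4]].
Leading principal minors: Δ₁ = -8, Δ₂ = 28, Δ₃ = -48.
The minors alternate sign starting negative (−, +, −), so H is negative definite: a local maximum.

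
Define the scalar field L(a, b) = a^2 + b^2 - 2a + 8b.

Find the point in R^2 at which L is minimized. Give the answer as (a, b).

L(a,b) separates as P(a) + Q(b), so its minimum is min P + min Q.
P'(a) = 2a - 2 vanishes at a ∈ {1}; Q'(b) = 2b + 8 vanishes at b ∈ {-4}.
Local minima of P (where P''>0): P(1)=-1. Local minima of Q: Q(-4)=-16.
So the global minimum of L is P(1) + Q(-4) = -1 − 16 = -17, attained at (1, -4).

(1, -4)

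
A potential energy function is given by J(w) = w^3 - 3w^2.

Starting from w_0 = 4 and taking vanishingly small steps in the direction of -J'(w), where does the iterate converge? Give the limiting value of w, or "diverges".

2

J'(w) = 3w(w - 2), so J'(4) = 24.
Gradient descent moves in the -J' direction, i.e. w is decreasing.
The nearest critical point in that direction is w = 2, where J'' = 6 > 0 (a local minimum). The iterate converges there.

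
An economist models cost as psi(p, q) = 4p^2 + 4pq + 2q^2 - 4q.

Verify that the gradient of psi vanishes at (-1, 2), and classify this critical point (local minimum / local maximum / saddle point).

local minimum

∇psi = (8p + 4q, 4p + 4q - 4); substituting (-1, 2) gives ∇psi = (0, 0), so (-1, 2) is indeed a critical point.
The Hessian of psi is constant: H = [[8, 4], [4, 4]].
det(H) = 8·4 − 4² = 16.
det(H) > 0 and tr(H) = 12 > 0, so H is positive definite and the point is a local minimum.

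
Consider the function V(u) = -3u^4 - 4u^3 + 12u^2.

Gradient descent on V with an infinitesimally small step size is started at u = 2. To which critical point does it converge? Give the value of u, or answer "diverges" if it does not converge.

V'(u) = -12u(u - 1)(u + 2), so V'(2) = -96.
Gradient descent moves in the -V' direction, i.e. u is increasing.
There is no critical point above u=2, and V' keeps the same sign, so the iterate runs off to +∞.

diverges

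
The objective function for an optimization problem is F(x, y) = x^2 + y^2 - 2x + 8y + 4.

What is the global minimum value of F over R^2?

F(x,y) separates as P(x) + Q(y) + 4, so its minimum is min P + min Q + 4.
P'(x) = 2x - 2 vanishes at x ∈ {1}; Q'(y) = 2y + 8 vanishes at y ∈ {-4}.
Local minima of P (where P''>0): P(1)=-1. Local minima of Q: Q(-4)=-16.
So the global minimum of F is P(1) + Q(-4) + 4 = -1 − 16 + 4 = -13, attained at (1, -4).

-13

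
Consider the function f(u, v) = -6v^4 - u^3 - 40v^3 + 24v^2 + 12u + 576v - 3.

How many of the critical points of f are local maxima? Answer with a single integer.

2

f separates as a function of u plus a function of v, so ∇f=0 decouples.
∂f/∂u = -3(u - 2)(u + 2) = 0 at u ∈ {-2, 2}; ∂f/∂v = -24(v - 2)(v + 3)(v + 4) = 0 at v ∈ {-4, -3, 2}.
The Hessian is diagonal: diag(f_uu, f_vv). Second derivatives: f_uu(-2)=12, f_uu(2)=-12; f_vv(-4)=-144, f_vv(-3)=120, f_vv(2)=-720.
Local maxima occur where both diagonal entries negative: (2, -4), (2, 2). Count: 2.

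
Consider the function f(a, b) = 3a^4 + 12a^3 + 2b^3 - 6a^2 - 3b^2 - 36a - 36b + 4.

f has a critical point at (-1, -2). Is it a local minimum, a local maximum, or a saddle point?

local maximum

The mixed partial ∂²f/∂a∂b is 0, so the Hessian at any point is diag(f_aa, f_bb) = diag(12(3a^2 + 6a - 1), 6(2b - 1)).
At (-1, -2): H = diag(-48, -30).
Both eigenvalues are negative, so H is negative definite: a local maximum.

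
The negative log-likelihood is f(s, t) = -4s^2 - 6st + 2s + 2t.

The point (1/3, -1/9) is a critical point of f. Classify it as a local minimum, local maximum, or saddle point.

saddle point

The Hessian of f is constant: H = [[-8, -6], [-6, 0]].
det(H) = (-8)·0 − (-6)² = -36.
Since det(H) < 0, H is indefinite and the critical point is a saddle point.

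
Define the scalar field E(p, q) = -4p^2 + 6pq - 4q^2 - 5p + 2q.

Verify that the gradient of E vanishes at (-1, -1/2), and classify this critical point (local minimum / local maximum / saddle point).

∇E = (-8p + 6q - 5, 6p - 8q + 2); substituting (-1, -1/2) gives ∇E = (0, 0), so (-1, -1/2) is indeed a critical point.
The Hessian of E is constant: H = [[-8, 6], [6, -8]].
det(H) = (-8)·(-8) − 6² = 28.
det(H) > 0 and tr(H) = -16 < 0, so H is negative definite and the point is a local maximum.

local maximum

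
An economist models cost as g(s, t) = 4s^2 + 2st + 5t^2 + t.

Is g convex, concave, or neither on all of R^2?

convex

g is quadratic, so its Hessian is the constant matrix H = [[8, 2], [2, 10]].
det(H) = 76, tr(H) = 18.
det(H) > 0 and tr(H) > 0, so H is positive definite everywhere: convex.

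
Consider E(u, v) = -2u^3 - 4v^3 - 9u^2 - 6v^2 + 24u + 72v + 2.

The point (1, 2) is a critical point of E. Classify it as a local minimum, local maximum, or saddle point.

The mixed partial ∂²E/∂u∂v is 0, so the Hessian at any point is diag(E_uu, E_vv) = diag(-6(2u + 3), -12(2v + 1)).
At (1, 2): H = diag(-30, -60).
Both eigenvalues are negative, so H is negative definite: a local maximum.

local maximum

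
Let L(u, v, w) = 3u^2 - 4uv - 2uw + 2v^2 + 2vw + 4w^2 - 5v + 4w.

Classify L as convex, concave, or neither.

L is quadratic, so its Hessian is the constant matrix H = [[6, -4, -2], [-4, 4, 2], [-2, 2, 8]].
Leading principal minors: 6, 8, 56.
All positive ⇒ H ≻ 0 ⇒ convex.

convex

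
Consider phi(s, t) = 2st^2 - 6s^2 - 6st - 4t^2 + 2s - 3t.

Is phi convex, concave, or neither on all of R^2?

neither

The term 2st^2 is cubic, so the Hessian is not constant.
∂²phi/∂t² = 4s - 8, which takes both signs as s varies (negative for sufficiently negative s). A diagonal entry of the Hessian changing sign means the Hessian is neither positive- nor negative-semidefinite on all of R^2.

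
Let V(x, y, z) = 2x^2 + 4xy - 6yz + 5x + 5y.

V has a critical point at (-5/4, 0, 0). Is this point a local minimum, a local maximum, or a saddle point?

saddle point

The Hessian is constant: H = [[4, 4, 0], [4, 0, -6], [0, -6, 0]].
Leading principal minors: Δ₁ = 4, Δ₂ = -16, Δ₃ = -144.
The minors fit neither the all-positive nor the alternating-sign pattern, so H is indefinite: a saddle point.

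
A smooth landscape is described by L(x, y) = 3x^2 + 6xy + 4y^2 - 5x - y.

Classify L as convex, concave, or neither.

L is quadratic, so its Hessian is the constant matrix H = [[6, 6], [6, 8]].
det(H) = 12, tr(H) = 14.
det(H) > 0 and tr(H) > 0, so H is positive definite everywhere: convex.

convex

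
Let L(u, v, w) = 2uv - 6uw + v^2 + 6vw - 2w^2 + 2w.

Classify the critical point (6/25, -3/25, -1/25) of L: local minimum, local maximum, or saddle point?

The Hessian is constant: H = [[0, 2, -6], [2, 2, 6], [-6, 6, -4]].
Leading principal minors: Δ₁ = 0, Δ₂ = -4, Δ₃ = -200.
The minors fit neither the all-positive nor the alternating-sign pattern, so H is indefinite: a saddle point.

saddle point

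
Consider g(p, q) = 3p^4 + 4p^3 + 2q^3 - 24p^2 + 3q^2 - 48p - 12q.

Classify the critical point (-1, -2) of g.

local maximum

The mixed partial ∂²g/∂p∂q is 0, so the Hessian at any point is diag(g_pp, g_qq) = diag(12(3p^2 + 2p - 4), 6(2q + 1)).
At (-1, -2): H = diag(-36, -18).
Both eigenvalues are negative, so H is negative definite: a local maximum.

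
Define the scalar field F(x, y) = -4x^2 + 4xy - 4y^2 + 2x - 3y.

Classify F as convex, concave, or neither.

F is quadratic, so its Hessian is the constant matrix H = [[-8, 4], [4, -8]].
det(H) = 48, tr(H) = -16.
det(H) > 0 and tr(H) < 0, so H is negative definite everywhere: concave.

concave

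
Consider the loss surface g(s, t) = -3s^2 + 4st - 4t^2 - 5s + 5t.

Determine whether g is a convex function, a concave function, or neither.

concave

g is quadratic, so its Hessian is the constant matrix H = [[-6, 4], [4, -8]].
det(H) = 32, tr(H) = -14.
det(H) > 0 and tr(H) < 0, so H is negative definite everywhere: concave.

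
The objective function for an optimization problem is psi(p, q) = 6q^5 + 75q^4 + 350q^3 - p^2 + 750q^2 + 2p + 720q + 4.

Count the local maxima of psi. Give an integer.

psi separates as a function of p plus a function of q, so ∇psi=0 decouples.
∂psi/∂p = -2(p - 1) = 0 at p ∈ {1}; ∂psi/∂q = 30(q + 1)(q + 2)(q + 3)(q + 4) = 0 at q ∈ {-4, -3, -2, -1}.
The Hessian is diagonal: diag(psi_pp, psi_qq). Second derivatives: psi_pp(1)=-2; psi_qq(-4)=-180, psi_qq(-3)=60, psi_qq(-2)=-60, psi_qq(-1)=180.
Local maxima occur where both diagonal entries negative: (1, -4), (1, -2). Count: 2.

2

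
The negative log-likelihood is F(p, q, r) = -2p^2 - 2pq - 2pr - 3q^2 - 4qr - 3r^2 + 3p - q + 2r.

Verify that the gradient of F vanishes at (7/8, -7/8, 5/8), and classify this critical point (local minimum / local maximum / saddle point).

∇F = (-4p - 2q - 2r + 3, -2p - 6q - 4r - 1, -2p - 4q - 6r + 2); substituting (7/8, -7/8, 5/8) gives ∇F = (0, 0, 0), so (7/8, -7/8, 5/8) is indeed a critical point.
The Hessian is constant: H = [[-4, -2, -2], [-2, -6, -4], [-2, -4, -6]].
Leading principal minors: Δ₁ = -4, Δ₂ = 20, Δ₃ = -64.
The minors alternate sign starting negative (−, +, −), so H is negative definite: a local maximum.

local maximum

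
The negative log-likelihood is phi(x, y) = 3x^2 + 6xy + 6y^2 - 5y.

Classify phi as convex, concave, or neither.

convex

phi is quadratic, so its Hessian is the constant matrix H = [[6, 6], [6, 12]].
det(H) = 36, tr(H) = 18.
det(H) > 0 and tr(H) > 0, so H is positive definite everywhere: convex.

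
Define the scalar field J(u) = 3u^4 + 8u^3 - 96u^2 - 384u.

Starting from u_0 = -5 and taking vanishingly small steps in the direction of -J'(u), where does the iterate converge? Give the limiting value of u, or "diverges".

-4

J'(u) = 12(u - 4)(u + 2)(u + 4), so J'(-5) = -324.
Gradient descent moves in the -J' direction, i.e. u is increasing.
The nearest critical point in that direction is u = -4, where J'' = 192 > 0 (a local minimum). The iterate converges there.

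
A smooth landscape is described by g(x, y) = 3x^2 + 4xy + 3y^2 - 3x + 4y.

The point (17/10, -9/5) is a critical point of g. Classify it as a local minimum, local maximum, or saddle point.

local minimum

The Hessian of g is constant: H = [[6, 4], [4, 6]].
det(H) = 6·6 − 4² = 20.
det(H) > 0 and tr(H) = 12 > 0, so H is positive definite and the point is a local minimum.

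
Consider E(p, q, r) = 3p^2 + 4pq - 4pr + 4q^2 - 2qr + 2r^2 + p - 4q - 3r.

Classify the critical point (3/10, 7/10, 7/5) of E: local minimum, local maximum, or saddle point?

local minimum

The Hessian is constant: H = [[6, 4, -4], [4, 8, -2], [-4, -2, 4]].
Leading principal minors: Δ₁ = 6, Δ₂ = 32, Δ₃ = 40.
All leading minors are positive, so H is positive definite: a local minimum.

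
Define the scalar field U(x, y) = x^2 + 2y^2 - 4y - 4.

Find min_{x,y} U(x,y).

-6

U(x,y) separates as P(x) + Q(y) − 4, so its minimum is min P + min Q − 4.
P'(x) = 2x vanishes at x ∈ {0}; Q'(y) = 4y - 4 vanishes at y ∈ {1}.
Local minima of P (where P''>0): P(0)=0. Local minima of Q: Q(1)=-2.
So the global minimum of U is P(0) + Q(1) − 4 = 0 − 2 − 4 = -6, attained at (0, 1).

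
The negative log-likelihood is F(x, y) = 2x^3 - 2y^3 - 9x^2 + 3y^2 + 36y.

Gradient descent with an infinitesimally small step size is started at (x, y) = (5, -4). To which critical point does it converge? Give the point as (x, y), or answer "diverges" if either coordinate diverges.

(3, -2)

F is separable, so gradient descent decouples: x follows -∂F/∂x, y follows -∂F/∂y.
∂F/∂x = 6x(x - 3); at x=5 this is 60, so x decreases.
∂F/∂y = -6(y - 3)(y + 2); at y=-4 this is -84, so y increases.
x converges to its nearest critical value 3 (a local min of the x-part); y converges to -2. The iterate converges to (3, -2).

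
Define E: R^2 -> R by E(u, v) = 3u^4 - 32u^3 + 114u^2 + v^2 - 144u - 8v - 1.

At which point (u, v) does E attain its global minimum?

(1, 4)

E(u,v) separates as P(u) + Q(v) − 1, so its minimum is min P + min Q − 1.
P'(u) = 12(u - 4)(u - 3)(u - 1) vanishes at u ∈ {1, 3, 4}; Q'(v) = 2v - 8 vanishes at v ∈ {4}.
Local minima of P (where P''>0): P(1)=-59, P(4)=-32. Local minima of Q: Q(4)=-16.
So the global minimum of E is P(1) + Q(4) − 1 = -59 − 16 − 1 = -76, attained at (1, 4).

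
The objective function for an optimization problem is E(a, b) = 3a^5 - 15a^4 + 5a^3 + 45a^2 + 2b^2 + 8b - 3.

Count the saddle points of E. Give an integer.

2

E separates as a function of a plus a function of b, so ∇E=0 decouples.
∂E/∂a = 15a(a - 3)(a - 2)(a + 1) = 0 at a ∈ {-1, 0, 2, 3}; ∂E/∂b = 4(b + 2) = 0 at b ∈ {-2}.
The Hessian is diagonal: diag(E_aa, E_bb). Second derivatives: E_aa(-1)=-180, E_aa(0)=90, E_aa(2)=-90, E_aa(3)=180; E_bb(-2)=4.
Saddle points occur where the two diagonal entries have opposite signs: (-1, -2), (2, -2). Count: 2.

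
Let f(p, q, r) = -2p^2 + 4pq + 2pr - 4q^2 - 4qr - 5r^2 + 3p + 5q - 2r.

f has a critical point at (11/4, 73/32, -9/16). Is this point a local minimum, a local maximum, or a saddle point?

The Hessian is constant: H = [[-4, 4, 2], [4, -8, -4], [2, -4, -10]].
Leading principal minors: Δ₁ = -4, Δ₂ = 16, Δ₃ = -128.
The minors alternate sign starting negative (−, +, −), so H is negative definite: a local maximum.

local maximum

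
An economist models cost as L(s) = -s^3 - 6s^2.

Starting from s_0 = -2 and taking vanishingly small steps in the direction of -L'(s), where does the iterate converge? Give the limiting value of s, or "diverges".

L'(s) = -3s(s + 4), so L'(-2) = 12.
Gradient descent moves in the -L' direction, i.e. s is decreasing.
The nearest critical point in that direction is s = -4, where L'' = 12 > 0 (a local minimum). The iterate converges there.

-4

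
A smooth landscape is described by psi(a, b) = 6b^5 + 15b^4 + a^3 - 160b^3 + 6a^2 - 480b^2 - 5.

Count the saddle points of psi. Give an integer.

4

psi separates as a function of a plus a function of b, so ∇psi=0 decouples.
∂psi/∂a = 3a(a + 4) = 0 at a ∈ {-4, 0}; ∂psi/∂b = 30b(b - 4)(b + 2)(b + 4) = 0 at b ∈ {-4, -2, 0, 4}.
The Hessian is diagonal: diag(psi_aa, psi_bb). Second derivatives: psi_aa(-4)=-12, psi_aa(0)=12; psi_bb(-4)=-1920, psi_bb(-2)=720, psi_bb(0)=-960, psi_bb(4)=5760.
Saddle points occur where the two diagonal entries have opposite signs: (-4, -2), (-4, 4), (0, -4), (0, 0). Count: 4.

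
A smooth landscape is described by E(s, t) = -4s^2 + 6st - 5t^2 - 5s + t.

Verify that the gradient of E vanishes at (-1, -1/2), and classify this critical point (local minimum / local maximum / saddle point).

∇E = (-8s + 6t - 5, 6s - 10t + 1); substituting (-1, -1/2) gives ∇E = (0, 0), so (-1, -1/2) is indeed a critical point.
The Hessian of E is constant: H = [[-8, 6], [6, -10]].
det(H) = (-8)·(-10) − 6² = 44.
det(H) > 0 and tr(H) = -18 < 0, so H is negative definite and the point is a local maximum.

local maximum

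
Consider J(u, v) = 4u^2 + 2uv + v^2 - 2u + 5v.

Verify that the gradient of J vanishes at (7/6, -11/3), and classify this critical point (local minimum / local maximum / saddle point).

local minimum

∇J = (8u + 2v - 2, 2u + 2v + 5); substituting (7/6, -11/3) gives ∇J = (0, 0), so (7/6, -11/3) is indeed a critical point.
The Hessian of J is constant: H = [[8, 2], [2, 2]].
det(H) = 8·2 − 2² = 12.
det(H) > 0 and tr(H) = 10 > 0, so H is positive definite and the point is a local minimum.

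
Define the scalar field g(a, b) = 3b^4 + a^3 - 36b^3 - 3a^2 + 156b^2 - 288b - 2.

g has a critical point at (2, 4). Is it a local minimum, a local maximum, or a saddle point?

The mixed partial ∂²g/∂a∂b is 0, so the Hessian at any point is diag(g_aa, g_bb) = diag(6(a - 1), 12(3b^2 - 18b + 26)).
At (2, 4): H = diag(6, 24).
Both eigenvalues are positive, so H is positive definite: a local minimum.

local minimum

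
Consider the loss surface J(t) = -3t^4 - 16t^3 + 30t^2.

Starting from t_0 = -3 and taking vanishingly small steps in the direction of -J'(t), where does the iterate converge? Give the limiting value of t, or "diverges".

J'(t) = -12t(t - 1)(t + 5), so J'(-3) = -288.
Gradient descent moves in the -J' direction, i.e. t is increasing.
The nearest critical point in that direction is t = 0, where J'' = 60 > 0 (a local minimum). The iterate converges there.

0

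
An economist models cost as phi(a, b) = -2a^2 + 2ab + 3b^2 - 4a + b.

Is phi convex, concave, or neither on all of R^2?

neither

phi is quadratic, so its Hessian is the constant matrix H = [[-4, 2], [2, 6]].
det(H) = -28, tr(H) = 2.
det(H) < 0, so H is indefinite: neither convex nor concave.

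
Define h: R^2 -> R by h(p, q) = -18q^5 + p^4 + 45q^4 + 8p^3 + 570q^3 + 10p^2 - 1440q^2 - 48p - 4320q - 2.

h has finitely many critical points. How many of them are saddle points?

h separates as a function of p plus a function of q, so ∇h=0 decouples.
∂h/∂p = 4(p - 1)(p + 3)(p + 4) = 0 at p ∈ {-4, -3, 1}; ∂h/∂q = -90(q - 4)(q - 3)(q + 1)(q + 4) = 0 at q ∈ {-4, -1, 3, 4}.
The Hessian is diagonal: diag(h_pp, h_qq). Second derivatives: h_pp(-4)=20, h_pp(-3)=-16, h_pp(1)=80; h_qq(-4)=15120, h_qq(-1)=-5400, h_qq(3)=2520, h_qq(4)=-3600.
Saddle points occur where the two diagonal entries have opposite signs: (-4, -1), (-4, 4), (-3, -4), (-3, 3), (1, -1), (1, 4). Count: 6.

6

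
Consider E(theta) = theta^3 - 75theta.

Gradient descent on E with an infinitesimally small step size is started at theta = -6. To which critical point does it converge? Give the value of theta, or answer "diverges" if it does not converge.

diverges

E'(theta) = 3(theta - 5)(theta + 5), so E'(-6) = 33.
Gradient descent moves in the -E' direction, i.e. theta is decreasing.
There is no critical point below theta=-6, and E' keeps the same sign, so the iterate runs off to −∞.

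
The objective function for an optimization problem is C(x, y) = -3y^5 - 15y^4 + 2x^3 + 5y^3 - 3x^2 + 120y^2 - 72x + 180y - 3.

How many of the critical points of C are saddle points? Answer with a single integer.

4

C separates as a function of x plus a function of y, so ∇C=0 decouples.
∂C/∂x = 6(x - 4)(x + 3) = 0 at x ∈ {-3, 4}; ∂C/∂y = -15(y - 2)(y + 1)(y + 2)(y + 3) = 0 at y ∈ {-3, -2, -1, 2}.
The Hessian is diagonal: diag(C_xx, C_yy). Second derivatives: C_xx(-3)=-42, C_xx(4)=42; C_yy(-3)=150, C_yy(-2)=-60, C_yy(-1)=90, C_yy(2)=-900.
Saddle points occur where the two diagonal entries have opposite signs: (-3, -3), (-3, -1), (4, -2), (4, 2). Count: 4.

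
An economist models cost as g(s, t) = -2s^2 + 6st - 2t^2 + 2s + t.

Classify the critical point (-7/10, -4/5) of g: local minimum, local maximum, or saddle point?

saddle point

The Hessian of g is constant: H = [[-4, 6], [6, -4]].
det(H) = (-4)·(-4) − 6² = -20.
Since det(H) < 0, H is indefinite and the critical point is a saddle point.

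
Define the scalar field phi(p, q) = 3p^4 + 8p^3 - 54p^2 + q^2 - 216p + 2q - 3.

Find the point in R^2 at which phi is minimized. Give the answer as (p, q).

phi(p,q) separates as A(p) + B(q) − 3, so its minimum is min A + min B − 3.
A'(p) = 12(p - 3)(p + 2)(p + 3) vanishes at p ∈ {-3, -2, 3}; B'(q) = 2q + 2 vanishes at q ∈ {-1}.
Local minima of A (where A''>0): A(-3)=189, A(3)=-675. Local minima of B: B(-1)=-1.
So the global minimum of phi is A(3) + B(-1) − 3 = -675 − 1 − 3 = -679, attained at (3, -1).

(3, -1)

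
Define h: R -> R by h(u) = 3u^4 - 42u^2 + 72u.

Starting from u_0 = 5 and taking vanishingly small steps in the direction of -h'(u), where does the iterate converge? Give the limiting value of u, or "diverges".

2

h'(u) = 12(u - 2)(u - 1)(u + 3), so h'(5) = 1152.
Gradient descent moves in the -h' direction, i.e. u is decreasing.
The nearest critical point in that direction is u = 2, where h'' = 60 > 0 (a local minimum). The iterate converges there.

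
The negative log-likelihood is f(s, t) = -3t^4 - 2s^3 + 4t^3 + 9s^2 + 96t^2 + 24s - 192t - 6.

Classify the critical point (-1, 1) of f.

The mixed partial ∂²f/∂s∂t is 0, so the Hessian at any point is diag(f_ss, f_tt) = diag(6(-2s + 3), 12(-3t^2 + 2t + 16)).
At (-1, 1): H = diag(30, 180).
Both eigenvalues are positive, so H is positive definite: a local minimum.

local minimum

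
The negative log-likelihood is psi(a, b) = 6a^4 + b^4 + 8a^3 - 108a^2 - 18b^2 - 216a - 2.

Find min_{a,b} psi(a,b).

psi(a,b) separates as P(a) + Q(b) − 2, so its minimum is min P + min Q − 2.
P'(a) = 24(a - 3)(a + 1)(a + 3) vanishes at a ∈ {-3, -1, 3}; Q'(b) = 4b(b - 3)(b + 3) vanishes at b ∈ {-3, 0, 3}.
Local minima of P (where P''>0): P(-3)=-54, P(3)=-918. Local minima of Q: Q(-3)=-81, Q(3)=-81.
So the global minimum of psi is P(3) + Q(-3) − 2 = -918 − 81 − 2 = -1001, attained at (3, -3).

-1001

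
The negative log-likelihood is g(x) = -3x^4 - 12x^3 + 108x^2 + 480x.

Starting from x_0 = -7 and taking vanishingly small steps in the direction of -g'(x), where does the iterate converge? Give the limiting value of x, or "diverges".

g'(x) = -12(x - 4)(x + 2)(x + 5), so g'(-7) = 1320.
Gradient descent moves in the -g' direction, i.e. x is decreasing.
There is no critical point below x=-7, and g' keeps the same sign, so the iterate runs off to −∞.

diverges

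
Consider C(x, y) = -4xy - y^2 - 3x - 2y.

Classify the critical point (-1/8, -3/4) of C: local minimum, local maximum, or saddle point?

saddle point

The Hessian of C is constant: H = [[0, -4], [-4, -2]].
det(H) = 0·(-2) − (-4)² = -16.
Since det(H) < 0, H is indefinite and the critical point is a saddle point.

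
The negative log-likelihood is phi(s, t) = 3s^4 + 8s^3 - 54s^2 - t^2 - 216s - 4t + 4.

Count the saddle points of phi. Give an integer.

2

phi separates as a function of s plus a function of t, so ∇phi=0 decouples.
∂phi/∂s = 12(s - 3)(s + 2)(s + 3) = 0 at s ∈ {-3, -2, 3}; ∂phi/∂t = -2(t + 2) = 0 at t ∈ {-2}.
The Hessian is diagonal: diag(phi_ss, phi_tt). Second derivatives: phi_ss(-3)=72, phi_ss(-2)=-60, phi_ss(3)=360; phi_tt(-2)=-2.
Saddle points occur where the two diagonal entries have opposite signs: (-3, -2), (3, -2). Count: 2.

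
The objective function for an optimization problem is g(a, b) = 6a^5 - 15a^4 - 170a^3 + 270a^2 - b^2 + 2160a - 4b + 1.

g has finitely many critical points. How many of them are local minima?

g separates as a function of a plus a function of b, so ∇g=0 decouples.
∂g/∂a = 30(a - 4)(a - 3)(a + 2)(a + 3) = 0 at a ∈ {-3, -2, 3, 4}; ∂g/∂b = -2(b + 2) = 0 at b ∈ {-2}.
The Hessian is diagonal: diag(g_aa, g_bb). Second derivatives: g_aa(-3)=-1260, g_aa(-2)=900, g_aa(3)=-900, g_aa(4)=1260; g_bb(-2)=-2.
Local minima occur where both diagonal entries positive: none. Count: 0.

0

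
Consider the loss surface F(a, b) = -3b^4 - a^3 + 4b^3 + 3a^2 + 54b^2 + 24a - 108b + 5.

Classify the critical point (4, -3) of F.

The mixed partial ∂²F/∂a∂b is 0, so the Hessian at any point is diag(F_aa, F_bb) = diag(6(-a + 1), 12(-3b^2 + 2b + 9)).
At (4, -3): H = diag(-18, -288).
Both eigenvalues are negative, so H is negative definite: a local maximum.

local maximum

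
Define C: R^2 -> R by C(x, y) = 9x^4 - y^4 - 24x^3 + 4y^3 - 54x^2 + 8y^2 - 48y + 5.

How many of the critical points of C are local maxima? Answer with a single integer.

2

C separates as a function of x plus a function of y, so ∇C=0 decouples.
∂C/∂x = 36x(x - 3)(x + 1) = 0 at x ∈ {-1, 0, 3}; ∂C/∂y = -4(y - 3)(y - 2)(y + 2) = 0 at y ∈ {-2, 2, 3}.
The Hessian is diagonal: diag(C_xx, C_yy). Second derivatives: C_xx(-1)=144, C_xx(0)=-108, C_xx(3)=432; C_yy(-2)=-80, C_yy(2)=16, C_yy(3)=-20.
Local maxima occur where both diagonal entries negative: (0, -2), (0, 3). Count: 2.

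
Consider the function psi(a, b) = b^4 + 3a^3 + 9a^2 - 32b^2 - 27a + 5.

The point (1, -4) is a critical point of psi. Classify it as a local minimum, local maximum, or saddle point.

local minimum

The mixed partial ∂²psi/∂a∂b is 0, so the Hessian at any point is diag(psi_aa, psi_bb) = diag(18(a + 1), 4(3b^2 - 16)).
At (1, -4): H = diag(36, 128).
Both eigenvalues are positive, so H is positive definite: a local minimum.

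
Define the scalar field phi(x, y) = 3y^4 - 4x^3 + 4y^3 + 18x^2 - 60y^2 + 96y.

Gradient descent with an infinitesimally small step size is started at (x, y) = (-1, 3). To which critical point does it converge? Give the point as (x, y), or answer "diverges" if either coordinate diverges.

phi is separable, so gradient descent decouples: x follows -∂phi/∂x, y follows -∂phi/∂y.
∂phi/∂x = -12x(x - 3); at x=-1 this is -48, so x increases.
∂phi/∂y = 12(y - 2)(y - 1)(y + 4); at y=3 this is 168, so y decreases.
x converges to its nearest critical value 0 (a local min of the x-part); y converges to 2. The iterate converges to (0, 2).

(0, 2)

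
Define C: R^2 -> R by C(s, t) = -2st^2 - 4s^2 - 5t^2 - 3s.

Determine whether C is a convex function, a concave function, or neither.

neither

The term -2st^2 is cubic, so the Hessian is not constant.
∂²C/∂t² = -4s - 10, which takes both signs as s varies (negative for sufficiently large s). A diagonal entry of the Hessian changing sign means the Hessian is neither positive- nor negative-semidefinite on all of R^2.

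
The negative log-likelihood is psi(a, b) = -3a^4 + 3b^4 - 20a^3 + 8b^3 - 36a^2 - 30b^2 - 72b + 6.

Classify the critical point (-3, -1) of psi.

The mixed partial ∂²psi/∂a∂b is 0, so the Hessian at any point is diag(psi_aa, psi_bb) = diag(-12(3a^2 + 10a + 6), 12(3b^2 + 4b - 5)).
At (-3, -1): H = diag(-36, -72).
Both eigenvalues are negative, so H is negative definite: a local maximum.

local maximum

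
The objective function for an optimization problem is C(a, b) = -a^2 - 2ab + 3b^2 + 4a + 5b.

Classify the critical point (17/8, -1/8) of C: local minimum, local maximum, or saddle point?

saddle point

The Hessian of C is constant: H = [[-2, -2], [-2, 6]].
det(H) = (-2)·6 − (-2)² = -16.
Since det(H) < 0, H is indefinite and the critical point is a saddle point.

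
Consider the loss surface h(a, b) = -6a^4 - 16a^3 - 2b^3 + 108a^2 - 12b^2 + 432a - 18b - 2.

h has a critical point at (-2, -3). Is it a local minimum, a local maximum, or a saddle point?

The mixed partial ∂²h/∂a∂b is 0, so the Hessian at any point is diag(h_aa, h_bb) = diag(24(-3a^2 - 4a + 9), -12(b + 2)).
At (-2, -3): H = diag(120, 12).
Both eigenvalues are positive, so H is positive definite: a local minimum.

local minimum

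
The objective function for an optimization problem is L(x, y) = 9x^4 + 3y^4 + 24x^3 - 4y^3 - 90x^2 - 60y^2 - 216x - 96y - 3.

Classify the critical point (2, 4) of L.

The mixed partial ∂²L/∂x∂y is 0, so the Hessian at any point is diag(L_xx, L_yy) = diag(36(3x^2 + 4x - 5), 12(3y^2 - 2y - 10)).
At (2, 4): H = diag(540, 360).
Both eigenvalues are positive, so H is positive definite: a local minimum.

local minimum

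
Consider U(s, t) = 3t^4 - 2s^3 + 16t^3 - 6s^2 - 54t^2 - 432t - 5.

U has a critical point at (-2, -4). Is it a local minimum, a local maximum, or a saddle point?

local minimum

The mixed partial ∂²U/∂s∂t is 0, so the Hessian at any point is diag(U_ss, U_tt) = diag(-12(s + 1), 12(3t^2 + 8t - 9)).
At (-2, -4): H = diag(12, 84).
Both eigenvalues are positive, so H is positive definite: a local minimum.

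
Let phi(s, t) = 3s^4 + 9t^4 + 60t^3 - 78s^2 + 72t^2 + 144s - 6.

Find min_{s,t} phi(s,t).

phi(s,t) separates as P(s) + Q(t) − 6, so its minimum is min P + min Q − 6.
P'(s) = 12(s - 3)(s - 1)(s + 4) vanishes at s ∈ {-4, 1, 3}; Q'(t) = 36t(t + 1)(t + 4) vanishes at t ∈ {-4, -1, 0}.
Local minima of P (where P''>0): P(-4)=-1056, P(3)=-27. Local minima of Q: Q(-4)=-384, Q(0)=0.
So the global minimum of phi is P(-4) + Q(-4) − 6 = -1056 − 384 − 6 = -1446, attained at (-4, -4).

-1446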